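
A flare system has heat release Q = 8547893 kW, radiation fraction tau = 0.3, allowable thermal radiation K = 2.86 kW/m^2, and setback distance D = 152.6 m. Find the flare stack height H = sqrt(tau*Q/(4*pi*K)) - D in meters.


tau*Q/(4*pi*K) = 0.3 * 8547893 / (4 * pi * 2.86) = 71351.7
sqrt(71351.7) = 267.117
H = 267.117 - 152.6 = 114.5

114.5 m


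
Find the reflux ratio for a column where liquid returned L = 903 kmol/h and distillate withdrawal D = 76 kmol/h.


Reflux ratio definition: R = L / D (liquid returned / distillate withdrawn)
L = 903 kmol/h, D = 76 kmol/h
R = 903 / 76 = 11.88

11.88


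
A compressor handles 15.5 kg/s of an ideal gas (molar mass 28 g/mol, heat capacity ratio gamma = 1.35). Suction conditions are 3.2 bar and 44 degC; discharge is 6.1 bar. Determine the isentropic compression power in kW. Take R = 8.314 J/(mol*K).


Isentropic work: W = m*(gamma/(gamma-1))*(R*T1/MW)*((P2/P1)^((gamma-1)/gamma) - 1)
T1 = 44 + 273.15 = 317.15 K
Pressure ratio = 6.1 / 3.2 = 1.90625
Exponent = (1.35 - 1)/1.35 = 0.259259
(P2/P1)^exp - 1 = 1.90625^0.259259 - 1 = 0.182059
W = 15.5 * 1.35 / 0.35 * 8.314 * 317.15 / 28 * 0.182059 = 1025

1025 kW


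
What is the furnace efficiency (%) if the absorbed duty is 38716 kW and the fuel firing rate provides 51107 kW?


Furnace efficiency = Q_absorbed / Q_fuel * 100
= 38716 / 51107 * 100 = 75.75

75.75 %


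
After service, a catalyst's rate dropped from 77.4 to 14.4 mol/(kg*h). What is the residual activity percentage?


Activity (%) = (rate_used / rate_fresh) * 100
rate_used = 14.4, rate_fresh = 77.4
= (14.4 / 77.4) * 100
= 0.1860 * 100 = 18.60

18.60 %


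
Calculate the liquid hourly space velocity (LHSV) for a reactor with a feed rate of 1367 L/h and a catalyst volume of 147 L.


LHSV = volumetric feed rate / catalyst volume
= 1367 L/h / 147 L
= 9.299 h^-1

9.299 h^-1


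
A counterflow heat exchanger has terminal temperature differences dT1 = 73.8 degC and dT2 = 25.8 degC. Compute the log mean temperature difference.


LMTD = (dT1 - dT2) / ln(dT1/dT2)
= (73.8 - 25.8) / ln(73.8 / 25.8) = 48 / 1.05098 = 45.67

45.67 degC


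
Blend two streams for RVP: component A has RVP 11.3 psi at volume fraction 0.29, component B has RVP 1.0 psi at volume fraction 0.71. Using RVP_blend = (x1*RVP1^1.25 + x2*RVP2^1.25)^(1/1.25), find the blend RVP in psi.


Chevron index: RVP_blend = (sum xi*RVPi^1.25)^(1/1.25)
RVP^1.25 terms: 0.29 * 11.3^1.25 + 0.71 * 1.0^1.25 = 6.71822
RVP_blend = 6.71822^(1/1.25) = 4.590

4.590 psi


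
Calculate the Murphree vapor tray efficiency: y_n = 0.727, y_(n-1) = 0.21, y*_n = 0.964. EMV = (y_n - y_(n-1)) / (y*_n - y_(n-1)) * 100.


Murphree vapor efficiency: EMV = (y_n - y_(n-1)) / (y*_n - y_(n-1)) * 100
EMV = (0.727 - 0.21) / (0.964 - 0.21) * 100 = 0.517 / 0.754 * 100 = 68.57

68.57 %


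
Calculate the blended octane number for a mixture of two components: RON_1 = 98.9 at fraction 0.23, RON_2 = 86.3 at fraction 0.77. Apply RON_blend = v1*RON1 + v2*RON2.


Linear blending: RON_blend = sum(vi * RONi)
Contribution 1: 0.23 * 98.9 = 22.747
Contribution 2: 0.77 * 86.3 = 66.451
RON_blend = 22.747 + 66.451 = 89.198

89.198


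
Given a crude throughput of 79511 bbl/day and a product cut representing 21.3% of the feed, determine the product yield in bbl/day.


Crude throughput = 79511 bbl/day
Fraction yield = 21.3%
yield = throughput * fraction / 100
yield = 79511 * 21.3 / 100 = 16935.843

16935.843 bbl/day


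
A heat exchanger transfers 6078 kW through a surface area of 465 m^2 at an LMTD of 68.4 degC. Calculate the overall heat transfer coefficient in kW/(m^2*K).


From Q = U*A*LMTD, U = Q / (A * LMTD)
U = 6078 / (465 * 68.4) = 6078 / 31806 = 0.1911

0.1911 kW/(m^2*K)


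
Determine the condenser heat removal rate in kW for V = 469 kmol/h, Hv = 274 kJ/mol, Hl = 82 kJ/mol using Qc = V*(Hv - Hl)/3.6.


Qc = 469 * (274 - 82) / 3.6 = 469 * 192 / 3.6 = 25010

25010 kW


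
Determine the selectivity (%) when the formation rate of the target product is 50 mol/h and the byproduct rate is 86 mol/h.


Selectivity = desired / (desired + undesired) * 100
Total products = 50 + 86 = 136 mol/h
S = 50 / 136 * 100
= 0.3676 * 100
= 36.76 %

36.76 %


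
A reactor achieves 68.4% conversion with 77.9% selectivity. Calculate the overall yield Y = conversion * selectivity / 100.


Overall yield = conversion (%) * selectivity (%) / 100
Conversion = 68.4%, Selectivity = 77.9%
Y = 68.4 * 77.9 / 100
= 53.2836 %

53.2836 %


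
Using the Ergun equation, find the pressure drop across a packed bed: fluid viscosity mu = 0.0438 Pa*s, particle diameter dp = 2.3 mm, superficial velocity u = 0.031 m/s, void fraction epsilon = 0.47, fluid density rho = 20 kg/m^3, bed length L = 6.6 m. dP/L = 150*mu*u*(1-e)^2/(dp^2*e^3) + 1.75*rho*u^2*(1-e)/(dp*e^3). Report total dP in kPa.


dp = 2.3 mm = 0.0023 m
Viscous term = 150*0.0438*0.031*(1-0.47)^2 / (0.0023^2*0.47^3) = 104167
Inertial term = 1.75*20*0.031^2*(1-0.47) / (0.0023*0.47^3) = 74.6528
dP/L = 104167 + 74.6528 = 104242 Pa/m
dP = 104242 * 6.6 / 1000 = 688.0 kPa

688.0 kPa


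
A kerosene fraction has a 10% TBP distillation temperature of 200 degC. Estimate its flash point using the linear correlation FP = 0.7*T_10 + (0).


FP = 0.7 * 200 + (0) = 140

140 degC


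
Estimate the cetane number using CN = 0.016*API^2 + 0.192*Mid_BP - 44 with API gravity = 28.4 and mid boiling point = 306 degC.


CN = 0.016 * 28.4^2 + 0.192 * 306 - 44
CN = 12.90496 + 58.752 - 44 = 27.65696

27.65696


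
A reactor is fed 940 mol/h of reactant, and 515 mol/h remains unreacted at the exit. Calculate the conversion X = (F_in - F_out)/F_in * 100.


X = (F_in - F_out) / F_in * 100
Moles reacted = 940 - 515 = 425
X = 425 / 940 * 100
= 0.4521 * 100
= 45.21 %

45.21 %


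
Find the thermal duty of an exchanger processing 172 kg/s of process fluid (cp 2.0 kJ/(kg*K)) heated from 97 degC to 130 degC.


Q = m_dot * cp * delta_T
delta_T = 130 - 97 = 33 K
Q = 172 * 2.0 * 33
= 344 * 33
= 11352 kW

11352 kW


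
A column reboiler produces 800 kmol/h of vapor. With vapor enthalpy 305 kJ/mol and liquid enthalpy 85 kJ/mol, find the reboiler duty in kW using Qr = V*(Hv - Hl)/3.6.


Qr = 800 * (305 - 85) / 3.6 = 800 * 220 / 3.6 = 48890

48890 kW


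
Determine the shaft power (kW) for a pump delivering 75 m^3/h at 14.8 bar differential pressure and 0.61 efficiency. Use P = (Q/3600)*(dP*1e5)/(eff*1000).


Q = 75 / 3600 = 0.0208333 m^3/s
P = 0.0208333 * (14.8 * 1e5) / 0.61 / 1000 = 50.55

50.55 kW


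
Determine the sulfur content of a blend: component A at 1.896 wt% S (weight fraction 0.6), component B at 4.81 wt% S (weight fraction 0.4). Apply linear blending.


Linear sulfur blending: S_blend = x1*S1 + x2*S2
Contribution 1: 0.6 * 1.896 = 1.1376 wt%
Contribution 2: 0.4 * 4.81 = 1.924 wt%
S_blend = 1.1376 + 1.924 = 3.0616

3.0616 wt%


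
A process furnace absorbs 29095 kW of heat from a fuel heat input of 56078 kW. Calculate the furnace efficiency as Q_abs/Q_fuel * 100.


Furnace efficiency = Q_absorbed / Q_fuel * 100
= 29095 / 56078 * 100 = 51.88

51.88 %


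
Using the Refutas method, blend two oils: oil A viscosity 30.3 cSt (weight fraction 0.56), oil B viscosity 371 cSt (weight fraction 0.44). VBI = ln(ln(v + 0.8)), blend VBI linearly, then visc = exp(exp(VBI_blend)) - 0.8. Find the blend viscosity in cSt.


Refutas method: VBN_i = 14.534*ln(ln(visc_i + 0.8)) + 10.975, blended linearly by mass fraction; since VBN is linear in VBI_i = ln(ln(visc_i + 0.8)) and the fractions sum to 1, blend VBI directly: visc = exp(exp(VBI_blend)) - 0.8
VBI_1 = ln(ln(30.3 + 0.8)) = 1.23466
VBI_2 = ln(ln(371 + 0.8)) = 1.77806
VBI_blend = 0.56 * 1.23466 + 0.44 * 1.77806 = 1.47376
visc_blend = exp(exp(1.47376)) - 0.8 = 77.90

77.90 cSt


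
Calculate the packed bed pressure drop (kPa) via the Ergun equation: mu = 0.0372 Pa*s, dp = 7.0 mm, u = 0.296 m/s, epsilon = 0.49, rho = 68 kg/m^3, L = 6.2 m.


dp = 7.0 mm = 0.007 m
Viscous term = 150*0.0372*0.296*(1-0.49)^2 / (0.007^2*0.49^3) = 74521.6
Inertial term = 1.75*68*0.296^2*(1-0.49) / (0.007*0.49^3) = 6456.75
dP/L = 74521.6 + 6456.75 = 80978.4 Pa/m
dP = 80978.4 * 6.2 / 1000 = 502.1 kPa

502.1 kPa


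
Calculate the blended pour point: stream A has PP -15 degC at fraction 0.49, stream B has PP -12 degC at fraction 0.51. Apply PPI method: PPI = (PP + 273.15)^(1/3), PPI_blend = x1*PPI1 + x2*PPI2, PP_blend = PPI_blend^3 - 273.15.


PPI_1 = (-15 + 273.15)^(1/3) = 6.36733
PPI_2 = (-12 + 273.15)^(1/3) = 6.391901
PPI_blend = 0.49 * 6.36733 + 0.51 * 6.391901 = 6.379861
PP_blend = 6.379861^3 - 273.15 = 259.6771 - 273.15 = -13.47

-13.47 degC


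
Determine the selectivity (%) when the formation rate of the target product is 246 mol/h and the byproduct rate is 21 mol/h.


Selectivity = desired / (desired + undesired) * 100
Total products = 246 + 21 = 267 mol/h
S = 246 / 267 * 100
= 0.9213 * 100
= 92.13 %

92.13 %


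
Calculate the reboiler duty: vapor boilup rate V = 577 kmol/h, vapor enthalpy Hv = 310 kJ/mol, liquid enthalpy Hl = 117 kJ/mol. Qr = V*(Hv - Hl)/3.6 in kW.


Qr = 577 * (310 - 117) / 3.6 = 577 * 193 / 3.6 = 30930

30930 kW


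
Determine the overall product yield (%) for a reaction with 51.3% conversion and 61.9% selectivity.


Overall yield = conversion (%) * selectivity (%) / 100
Conversion = 51.3%, Selectivity = 61.9%
Y = 51.3 * 61.9 / 100
= 31.7547 %

31.7547 %


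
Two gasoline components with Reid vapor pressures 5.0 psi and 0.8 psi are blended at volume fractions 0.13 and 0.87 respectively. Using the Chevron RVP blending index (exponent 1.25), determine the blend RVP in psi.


Chevron index: RVP_blend = (sum xi*RVPi^1.25)^(1/1.25)
RVP^1.25 terms: 0.13 * 5.0^1.25 + 0.87 * 0.8^1.25 = 1.63021
RVP_blend = 1.63021^(1/1.25) = 1.478

1.478 psi


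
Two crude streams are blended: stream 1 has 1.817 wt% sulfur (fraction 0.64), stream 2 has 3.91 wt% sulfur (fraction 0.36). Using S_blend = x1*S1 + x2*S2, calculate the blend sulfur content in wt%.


Linear sulfur blending: S_blend = x1*S1 + x2*S2
Contribution 1: 0.64 * 1.817 = 1.16288 wt%
Contribution 2: 0.36 * 3.91 = 1.4076 wt%
S_blend = 1.16288 + 1.4076 = 2.57048

2.57048 wt%


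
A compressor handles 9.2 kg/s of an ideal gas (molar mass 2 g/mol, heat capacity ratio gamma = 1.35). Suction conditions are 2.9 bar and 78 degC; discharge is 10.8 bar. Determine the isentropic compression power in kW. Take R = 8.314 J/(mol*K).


Isentropic work: W = m*(gamma/(gamma-1))*(R*T1/MW)*((P2/P1)^((gamma-1)/gamma) - 1)
T1 = 78 + 273.15 = 351.15 K
Pressure ratio = 10.8 / 2.9 = 3.72414
Exponent = (1.35 - 1)/1.35 = 0.259259
(P2/P1)^exp - 1 = 3.72414^0.259259 - 1 = 0.406189
W = 9.2 * 1.35 / 0.35 * 8.314 * 351.15 / 2 * 0.406189 = 21040

21040 kW


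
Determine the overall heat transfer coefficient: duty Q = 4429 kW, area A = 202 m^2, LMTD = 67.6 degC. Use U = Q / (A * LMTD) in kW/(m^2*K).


From Q = U*A*LMTD, U = Q / (A * LMTD)
U = 4429 / (202 * 67.6) = 4429 / 13655.2 = 0.3243

0.3243 kW/(m^2*K)


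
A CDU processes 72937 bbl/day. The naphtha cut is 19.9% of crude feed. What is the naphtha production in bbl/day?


Crude throughput = 72937 bbl/day
Fraction yield = 19.9%
yield = throughput * fraction / 100
yield = 72937 * 19.9 / 100 = 14514.463

14514.463 bbl/day


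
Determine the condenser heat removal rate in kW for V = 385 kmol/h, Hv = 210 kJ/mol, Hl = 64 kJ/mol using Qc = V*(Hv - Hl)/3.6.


Qc = 385 * (210 - 64) / 3.6 = 385 * 146 / 3.6 = 15610

15610 kW


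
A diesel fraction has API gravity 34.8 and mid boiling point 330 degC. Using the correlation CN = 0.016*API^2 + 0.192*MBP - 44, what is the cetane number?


CN = 0.016 * 34.8^2 + 0.192 * 330 - 44
CN = 19.37664 + 63.36 - 44 = 38.73664

38.73664


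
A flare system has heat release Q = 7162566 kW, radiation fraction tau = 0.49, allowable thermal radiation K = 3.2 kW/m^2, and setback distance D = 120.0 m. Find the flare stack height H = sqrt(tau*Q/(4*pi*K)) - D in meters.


tau*Q/(4*pi*K) = 0.49 * 7162566 / (4 * pi * 3.2) = 87278
sqrt(87278) = 295.429
H = 295.429 - 120.0 = 175.4

175.4 m


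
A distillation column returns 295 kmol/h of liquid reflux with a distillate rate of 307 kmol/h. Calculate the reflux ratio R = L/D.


Reflux ratio definition: R = L / D (liquid returned / distillate withdrawn)
L = 295 kmol/h, D = 307 kmol/h
R = 295 / 307 = 0.9609

0.9609


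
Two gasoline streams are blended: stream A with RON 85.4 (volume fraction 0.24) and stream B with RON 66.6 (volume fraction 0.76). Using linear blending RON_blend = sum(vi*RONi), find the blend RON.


Linear blending: RON_blend = sum(vi * RONi)
Contribution 1: 0.24 * 85.4 = 20.496
Contribution 2: 0.76 * 66.6 = 50.616
RON_blend = 20.496 + 50.616 = 71.112

71.112


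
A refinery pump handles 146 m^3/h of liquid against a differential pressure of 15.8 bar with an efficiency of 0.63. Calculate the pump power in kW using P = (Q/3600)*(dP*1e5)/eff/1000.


Q = 146 / 3600 = 0.0405556 m^3/s
P = 0.0405556 * (15.8 * 1e5) / 0.63 / 1000 = 101.7

101.7 kW


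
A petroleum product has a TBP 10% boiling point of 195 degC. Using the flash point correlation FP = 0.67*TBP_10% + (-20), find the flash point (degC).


FP = 0.67 * 195 + (-20) = 110.65

110.65 degC


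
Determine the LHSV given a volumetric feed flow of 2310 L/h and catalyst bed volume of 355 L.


LHSV = volumetric feed rate / catalyst volume
= 2310 L/h / 355 L
= 6.507 h^-1

6.507 h^-1


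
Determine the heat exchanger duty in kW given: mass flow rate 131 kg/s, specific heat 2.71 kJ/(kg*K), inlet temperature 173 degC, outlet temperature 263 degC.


Q = m_dot * cp * delta_T
delta_T = 263 - 173 = 90 K
Q = 131 * 2.71 * 90
= 355.01 * 90
= 31950.9 kW

31950.9 kW


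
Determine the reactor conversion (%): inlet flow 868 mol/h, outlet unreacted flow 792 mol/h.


X = (F_in - F_out) / F_in * 100
Moles reacted = 868 - 792 = 76
X = 76 / 868 * 100
= 0.08756 * 100
= 8.756 %

8.756 %


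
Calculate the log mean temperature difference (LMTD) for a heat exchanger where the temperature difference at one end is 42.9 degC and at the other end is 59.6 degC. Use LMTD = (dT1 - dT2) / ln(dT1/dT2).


LMTD = (dT1 - dT2) / ln(dT1/dT2)
= (42.9 - 59.6) / ln(42.9 / 59.6) = -16.7 / -0.328784 = 50.79

50.79 degC


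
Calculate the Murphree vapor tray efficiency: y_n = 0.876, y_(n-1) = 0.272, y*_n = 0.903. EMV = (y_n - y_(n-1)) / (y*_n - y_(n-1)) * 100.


Murphree vapor efficiency: EMV = (y_n - y_(n-1)) / (y*_n - y_(n-1)) * 100
EMV = (0.876 - 0.272) / (0.903 - 0.272) * 100 = 0.604 / 0.631 * 100 = 95.72

95.72 %


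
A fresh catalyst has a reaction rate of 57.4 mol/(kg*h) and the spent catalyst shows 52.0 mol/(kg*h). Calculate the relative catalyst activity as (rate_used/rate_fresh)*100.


Activity (%) = (rate_used / rate_fresh) * 100
rate_used = 52.0, rate_fresh = 57.4
= (52.0 / 57.4) * 100
= 0.9059 * 100 = 90.59

90.59 %


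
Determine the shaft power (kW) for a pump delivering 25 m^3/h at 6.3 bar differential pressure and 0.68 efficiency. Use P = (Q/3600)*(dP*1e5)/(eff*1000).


Q = 25 / 3600 = 0.00694444 m^3/s
P = 0.00694444 * (6.3 * 1e5) / 0.68 / 1000 = 6.434

6.434 kW


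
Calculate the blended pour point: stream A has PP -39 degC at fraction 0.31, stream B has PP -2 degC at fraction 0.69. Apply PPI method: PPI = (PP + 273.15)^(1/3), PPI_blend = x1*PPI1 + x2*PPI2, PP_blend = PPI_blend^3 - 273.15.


PPI_1 = (-39 + 273.15)^(1/3) = 6.163557
PPI_2 = (-2 + 273.15)^(1/3) = 6.472467
PPI_blend = 0.31 * 6.163557 + 0.69 * 6.472467 = 6.376705
PP_blend = 6.376705^3 - 273.15 = 259.2919 - 273.15 = -13.86

-13.86 degC


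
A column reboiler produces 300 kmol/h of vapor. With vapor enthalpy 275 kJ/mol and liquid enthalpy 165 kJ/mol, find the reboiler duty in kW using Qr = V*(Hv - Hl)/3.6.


Qr = 300 * (275 - 165) / 3.6 = 300 * 110 / 3.6 = 9167

9167 kW


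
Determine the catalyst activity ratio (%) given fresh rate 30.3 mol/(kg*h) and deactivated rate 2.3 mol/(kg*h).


Activity (%) = (rate_used / rate_fresh) * 100
rate_used = 2.3, rate_fresh = 30.3
= (2.3 / 30.3) * 100
= 0.07591 * 100 = 7.591

7.591 %


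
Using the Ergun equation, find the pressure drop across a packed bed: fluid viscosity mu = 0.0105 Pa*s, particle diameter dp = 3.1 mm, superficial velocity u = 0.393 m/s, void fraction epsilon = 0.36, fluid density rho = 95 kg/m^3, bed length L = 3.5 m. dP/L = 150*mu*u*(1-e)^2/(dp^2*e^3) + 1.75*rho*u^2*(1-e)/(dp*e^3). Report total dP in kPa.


dp = 3.1 mm = 0.0031 m
Viscous term = 150*0.0105*0.393*(1-0.36)^2 / (0.0031^2*0.36^3) = 565460
Inertial term = 1.75*95*0.393^2*(1-0.36) / (0.0031*0.36^3) = 113621
dP/L = 565460 + 113621 = 679081 Pa/m
dP = 679081 * 3.5 / 1000 = 2377 kPa

2377 kPa


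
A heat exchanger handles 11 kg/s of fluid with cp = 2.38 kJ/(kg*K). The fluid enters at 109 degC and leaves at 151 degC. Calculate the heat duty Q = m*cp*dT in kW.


Q = m_dot * cp * delta_T
delta_T = 151 - 109 = 42 K
Q = 11 * 2.38 * 42
= 26.18 * 42
= 1099.56 kW

1099.56 kW


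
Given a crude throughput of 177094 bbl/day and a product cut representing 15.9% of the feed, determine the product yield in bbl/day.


Crude throughput = 177094 bbl/day
Fraction yield = 15.9%
yield = throughput * fraction / 100
yield = 177094 * 15.9 / 100 = 28157.946

28157.946 bbl/day


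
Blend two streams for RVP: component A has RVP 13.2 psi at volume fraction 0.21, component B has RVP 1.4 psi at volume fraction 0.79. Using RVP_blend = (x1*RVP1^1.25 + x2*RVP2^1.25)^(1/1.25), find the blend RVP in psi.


Chevron index: RVP_blend = (sum xi*RVPi^1.25)^(1/1.25)
RVP^1.25 terms: 0.21 * 13.2^1.25 + 0.79 * 1.4^1.25 = 6.48674
RVP_blend = 6.48674^(1/1.25) = 4.463

4.463 psi


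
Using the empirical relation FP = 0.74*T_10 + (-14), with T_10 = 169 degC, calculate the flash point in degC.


FP = 0.74 * 169 + (-14) = 111.06

111.06 degC


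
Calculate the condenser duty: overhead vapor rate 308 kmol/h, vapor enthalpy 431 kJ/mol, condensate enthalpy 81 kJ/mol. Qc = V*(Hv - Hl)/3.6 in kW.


Qc = 308 * (431 - 81) / 3.6 = 308 * 350 / 3.6 = 29940

29940 kW


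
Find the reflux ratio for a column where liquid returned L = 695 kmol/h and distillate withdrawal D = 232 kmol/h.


Reflux ratio definition: R = L / D (liquid returned / distillate withdrawn)
L = 695 kmol/h, D = 232 kmol/h
R = 695 / 232 = 2.996

2.996


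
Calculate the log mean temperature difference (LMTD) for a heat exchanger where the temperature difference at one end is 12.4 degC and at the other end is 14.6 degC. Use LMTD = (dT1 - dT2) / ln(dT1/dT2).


LMTD = (dT1 - dT2) / ln(dT1/dT2)
= (12.4 - 14.6) / ln(12.4 / 14.6) = -2.2 / -0.163325 = 13.47

13.47 degC


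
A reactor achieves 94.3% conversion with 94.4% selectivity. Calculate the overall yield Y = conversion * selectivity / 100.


Overall yield = conversion (%) * selectivity (%) / 100
Conversion = 94.3%, Selectivity = 94.4%
Y = 94.3 * 94.4 / 100
= 89.0192 %

89.0192 %


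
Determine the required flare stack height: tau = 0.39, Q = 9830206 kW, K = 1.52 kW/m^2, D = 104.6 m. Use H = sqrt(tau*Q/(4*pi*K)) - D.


tau*Q/(4*pi*K) = 0.39 * 9830206 / (4 * pi * 1.52) = 200712
sqrt(200712) = 448.009
H = 448.009 - 104.6 = 343.4

343.4 m


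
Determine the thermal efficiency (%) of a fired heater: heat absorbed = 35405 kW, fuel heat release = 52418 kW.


Furnace efficiency = Q_absorbed / Q_fuel * 100
= 35405 / 52418 * 100 = 67.54

67.54 %


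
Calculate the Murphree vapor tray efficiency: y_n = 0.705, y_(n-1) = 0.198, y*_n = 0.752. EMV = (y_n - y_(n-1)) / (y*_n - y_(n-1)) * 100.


Murphree vapor efficiency: EMV = (y_n - y_(n-1)) / (y*_n - y_(n-1)) * 100
EMV = (0.705 - 0.198) / (0.752 - 0.198) * 100 = 0.507 / 0.554 * 100 = 91.52

91.52 %


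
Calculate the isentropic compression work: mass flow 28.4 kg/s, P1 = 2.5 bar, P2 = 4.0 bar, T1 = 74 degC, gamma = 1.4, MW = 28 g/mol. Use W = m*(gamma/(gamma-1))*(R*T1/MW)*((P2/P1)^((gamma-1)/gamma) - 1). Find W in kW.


Isentropic work: W = m*(gamma/(gamma-1))*(R*T1/MW)*((P2/P1)^((gamma-1)/gamma) - 1)
T1 = 74 + 273.15 = 347.15 K
Pressure ratio = 4.0 / 2.5 = 1.6
Exponent = (1.4 - 1)/1.4 = 0.285714
(P2/P1)^exp - 1 = 1.6^0.285714 - 1 = 0.143721
W = 28.4 * 1.4 / 0.4 * 8.314 * 347.15 / 28 * 0.143721 = 1473

1473 kW


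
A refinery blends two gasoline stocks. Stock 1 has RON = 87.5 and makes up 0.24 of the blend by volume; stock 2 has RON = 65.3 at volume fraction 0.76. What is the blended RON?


Linear blending: RON_blend = sum(vi * RONi)
Contribution 1: 0.24 * 87.5 = 21
Contribution 2: 0.76 * 65.3 = 49.628
RON_blend = 21 + 49.628 = 70.628

70.628


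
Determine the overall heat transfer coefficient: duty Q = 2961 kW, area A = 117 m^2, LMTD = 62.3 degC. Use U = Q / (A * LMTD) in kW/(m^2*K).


From Q = U*A*LMTD, U = Q / (A * LMTD)
U = 2961 / (117 * 62.3) = 2961 / 7289.1 = 0.4062

0.4062 kW/(m^2*K)


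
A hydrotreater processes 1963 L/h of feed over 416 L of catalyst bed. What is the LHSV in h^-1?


LHSV = volumetric feed rate / catalyst volume
= 1963 L/h / 416 L
= 4.719 h^-1

4.719 h^-1


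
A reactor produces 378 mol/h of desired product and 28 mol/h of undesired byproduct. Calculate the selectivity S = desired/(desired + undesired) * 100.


Selectivity = desired / (desired + undesired) * 100
Total products = 378 + 28 = 406 mol/h
S = 378 / 406 * 100
= 0.9310 * 100
= 93.10 %

93.10 %


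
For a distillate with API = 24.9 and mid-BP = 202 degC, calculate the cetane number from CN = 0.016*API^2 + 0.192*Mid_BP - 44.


CN = 0.016 * 24.9^2 + 0.192 * 202 - 44
CN = 9.92016 + 38.784 - 44 = 4.70416

4.70416


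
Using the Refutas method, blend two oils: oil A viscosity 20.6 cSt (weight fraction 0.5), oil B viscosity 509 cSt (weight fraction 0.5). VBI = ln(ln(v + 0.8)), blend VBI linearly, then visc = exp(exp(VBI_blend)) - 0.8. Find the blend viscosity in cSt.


Refutas method: VBN_i = 14.534*ln(ln(visc_i + 0.8)) + 10.975, blended linearly by mass fraction; since VBN is linear in VBI_i = ln(ln(visc_i + 0.8)) and the fractions sum to 1, blend VBI directly: visc = exp(exp(VBI_blend)) - 0.8
VBI_1 = ln(ln(20.6 + 0.8)) = 1.11952
VBI_2 = ln(ln(509 + 0.8)) = 1.83002
VBI_blend = 0.5 * 1.11952 + 0.5 * 1.83002 = 1.47477
visc_blend = exp(exp(1.47477)) - 0.8 = 78.25

78.25 cSt


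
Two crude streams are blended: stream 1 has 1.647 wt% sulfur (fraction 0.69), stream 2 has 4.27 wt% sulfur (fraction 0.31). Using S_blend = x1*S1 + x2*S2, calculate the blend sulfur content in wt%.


Linear sulfur blending: S_blend = x1*S1 + x2*S2
Contribution 1: 0.69 * 1.647 = 1.13643 wt%
Contribution 2: 0.31 * 4.27 = 1.3237 wt%
S_blend = 1.13643 + 1.3237 = 2.46013

2.46013 wt%


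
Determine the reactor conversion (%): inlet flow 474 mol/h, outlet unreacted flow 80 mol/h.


X = (F_in - F_out) / F_in * 100
Moles reacted = 474 - 80 = 394
X = 394 / 474 * 100
= 0.8312 * 100
= 83.12 %

83.12 %


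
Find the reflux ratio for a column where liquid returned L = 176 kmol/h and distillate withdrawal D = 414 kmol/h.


Reflux ratio definition: R = L / D (liquid returned / distillate withdrawn)
L = 176 kmol/h, D = 414 kmol/h
R = 176 / 414 = 0.4251

0.4251


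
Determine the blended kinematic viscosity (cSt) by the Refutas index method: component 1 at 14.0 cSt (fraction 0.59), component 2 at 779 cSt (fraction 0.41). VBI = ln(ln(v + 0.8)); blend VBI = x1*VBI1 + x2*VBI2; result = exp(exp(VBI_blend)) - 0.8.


Refutas method: VBN_i = 14.534*ln(ln(visc_i + 0.8)) + 10.975, blended linearly by mass fraction; since VBN is linear in VBI_i = ln(ln(visc_i + 0.8)) and the fractions sum to 1, blend VBI directly: visc = exp(exp(VBI_blend)) - 0.8
VBI_1 = ln(ln(14.0 + 0.8)) = 0.99126
VBI_2 = ln(ln(779 + 0.8)) = 1.89597
VBI_blend = 0.59 * 0.99126 + 0.41 * 1.89597 = 1.36219
visc_blend = exp(exp(1.36219)) - 0.8 = 48.84

48.84 cSt


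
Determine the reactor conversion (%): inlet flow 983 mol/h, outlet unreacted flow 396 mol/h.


X = (F_in - F_out) / F_in * 100
Moles reacted = 983 - 396 = 587
X = 587 / 983 * 100
= 0.5972 * 100
= 59.72 %

59.72 %


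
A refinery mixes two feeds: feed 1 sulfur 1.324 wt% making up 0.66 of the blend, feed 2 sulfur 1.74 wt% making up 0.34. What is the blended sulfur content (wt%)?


Linear sulfur blending: S_blend = x1*S1 + x2*S2
Contribution 1: 0.66 * 1.324 = 0.87384 wt%
Contribution 2: 0.34 * 1.74 = 0.5916 wt%
S_blend = 0.87384 + 0.5916 = 1.46544

1.46544 wt%


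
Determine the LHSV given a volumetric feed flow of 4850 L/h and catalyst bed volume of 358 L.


LHSV = volumetric feed rate / catalyst volume
= 4850 L/h / 358 L
= 13.55 h^-1

13.55 h^-1


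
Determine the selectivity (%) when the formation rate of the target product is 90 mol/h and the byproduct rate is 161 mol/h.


Selectivity = desired / (desired + undesired) * 100
Total products = 90 + 161 = 251 mol/h
S = 90 / 251 * 100
= 0.3586 * 100
= 35.86 %

35.86 %


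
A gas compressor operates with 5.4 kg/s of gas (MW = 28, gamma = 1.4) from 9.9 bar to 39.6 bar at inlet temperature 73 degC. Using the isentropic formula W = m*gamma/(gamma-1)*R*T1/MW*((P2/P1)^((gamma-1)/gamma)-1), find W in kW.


Isentropic work: W = m*(gamma/(gamma-1))*(R*T1/MW)*((P2/P1)^((gamma-1)/gamma) - 1)
T1 = 73 + 273.15 = 346.15 K
Pressure ratio = 39.6 / 9.9 = 4
Exponent = (1.4 - 1)/1.4 = 0.285714
(P2/P1)^exp - 1 = 4^0.285714 - 1 = 0.485994
W = 5.4 * 1.4 / 0.4 * 8.314 * 346.15 / 28 * 0.485994 = 944.1

944.1 kW


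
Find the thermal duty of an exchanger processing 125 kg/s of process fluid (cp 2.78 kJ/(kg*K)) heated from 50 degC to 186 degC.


Q = m_dot * cp * delta_T
delta_T = 186 - 50 = 136 K
Q = 125 * 2.78 * 136
= 347.5 * 136
= 47260 kW

47260 kW


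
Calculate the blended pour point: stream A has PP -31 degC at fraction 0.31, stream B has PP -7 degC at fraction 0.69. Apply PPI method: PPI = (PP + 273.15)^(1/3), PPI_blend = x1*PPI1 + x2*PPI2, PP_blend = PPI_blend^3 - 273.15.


PPI_1 = (-31 + 273.15)^(1/3) = 6.232967
PPI_2 = (-7 + 273.15)^(1/3) = 6.432436
PPI_blend = 0.31 * 6.232967 + 0.69 * 6.432436 = 6.370601
PP_blend = 6.370601^3 - 273.15 = 258.548 - 273.15 = -14.6

-14.6 degC


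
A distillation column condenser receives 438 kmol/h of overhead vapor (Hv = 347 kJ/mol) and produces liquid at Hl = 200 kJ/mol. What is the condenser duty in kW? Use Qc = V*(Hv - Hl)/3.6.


Qc = 438 * (347 - 200) / 3.6 = 438 * 147 / 3.6 = 17880

17880 kW


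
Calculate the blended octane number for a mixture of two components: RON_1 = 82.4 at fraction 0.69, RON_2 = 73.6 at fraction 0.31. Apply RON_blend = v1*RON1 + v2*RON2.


Linear blending: RON_blend = sum(vi * RONi)
Contribution 1: 0.69 * 82.4 = 56.856
Contribution 2: 0.31 * 73.6 = 22.816
RON_blend = 56.856 + 22.816 = 79.672

79.672


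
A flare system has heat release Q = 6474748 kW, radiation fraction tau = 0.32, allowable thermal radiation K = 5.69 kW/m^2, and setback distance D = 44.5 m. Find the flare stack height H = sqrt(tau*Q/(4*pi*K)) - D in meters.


tau*Q/(4*pi*K) = 0.32 * 6474748 / (4 * pi * 5.69) = 28976.8
sqrt(28976.8) = 170.226
H = 170.226 - 44.5 = 125.7

125.7 m


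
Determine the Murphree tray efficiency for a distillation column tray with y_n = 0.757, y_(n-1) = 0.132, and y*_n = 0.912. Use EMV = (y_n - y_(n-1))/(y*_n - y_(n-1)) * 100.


Murphree vapor efficiency: EMV = (y_n - y_(n-1)) / (y*_n - y_(n-1)) * 100
EMV = (0.757 - 0.132) / (0.912 - 0.132) * 100 = 0.625 / 0.78 * 100 = 80.13

80.13 %


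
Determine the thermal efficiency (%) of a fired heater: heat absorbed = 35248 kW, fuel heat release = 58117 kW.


Furnace efficiency = Q_absorbed / Q_fuel * 100
= 35248 / 58117 * 100 = 60.65

60.65 %


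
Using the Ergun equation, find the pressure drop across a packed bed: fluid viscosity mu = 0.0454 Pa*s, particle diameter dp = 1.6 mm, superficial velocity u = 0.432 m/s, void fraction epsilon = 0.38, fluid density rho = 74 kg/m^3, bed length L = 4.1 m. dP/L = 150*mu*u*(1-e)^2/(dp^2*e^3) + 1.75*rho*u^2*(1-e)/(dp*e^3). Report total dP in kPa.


dp = 1.6 mm = 0.0016 m
Viscous term = 150*0.0454*0.432*(1-0.38)^2 / (0.0016^2*0.38^3) = 8050510
Inertial term = 1.75*74*0.432^2*(1-0.38) / (0.0016*0.38^3) = 170670
dP/L = 8050510 + 170670 = 8221180 Pa/m
dP = 8221180 * 4.1 / 1000 = 33710 kPa

33710 kPa


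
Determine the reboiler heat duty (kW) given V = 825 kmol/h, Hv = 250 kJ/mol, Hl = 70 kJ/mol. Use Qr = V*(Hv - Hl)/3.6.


Qr = 825 * (250 - 70) / 3.6 = 825 * 180 / 3.6 = 41250

41250 kW


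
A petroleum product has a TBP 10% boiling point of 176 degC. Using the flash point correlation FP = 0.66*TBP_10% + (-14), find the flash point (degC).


FP = 0.66 * 176 + (-14) = 102.16

102.16 degC


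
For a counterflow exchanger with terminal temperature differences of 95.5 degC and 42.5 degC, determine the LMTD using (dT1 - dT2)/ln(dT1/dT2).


LMTD = (dT1 - dT2) / ln(dT1/dT2)
= (95.5 - 42.5) / ln(95.5 / 42.5) = 53 / 0.809622 = 65.46

65.46 degC


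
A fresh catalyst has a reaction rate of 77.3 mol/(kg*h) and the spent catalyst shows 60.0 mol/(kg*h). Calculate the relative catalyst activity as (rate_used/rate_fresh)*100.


Activity (%) = (rate_used / rate_fresh) * 100
rate_used = 60.0, rate_fresh = 77.3
= (60.0 / 77.3) * 100
= 0.7762 * 100 = 77.62

77.62 %


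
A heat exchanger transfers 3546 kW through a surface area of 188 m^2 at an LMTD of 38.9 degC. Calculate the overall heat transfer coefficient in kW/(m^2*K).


From Q = U*A*LMTD, U = Q / (A * LMTD)
U = 3546 / (188 * 38.9) = 3546 / 7313.2 = 0.4849

0.4849 kW/(m^2*K)


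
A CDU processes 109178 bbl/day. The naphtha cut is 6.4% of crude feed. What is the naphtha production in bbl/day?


Crude throughput = 109178 bbl/day
Fraction yield = 6.4%
yield = throughput * fraction / 100
yield = 109178 * 6.4 / 100 = 6987.392

6987.392 bbl/day


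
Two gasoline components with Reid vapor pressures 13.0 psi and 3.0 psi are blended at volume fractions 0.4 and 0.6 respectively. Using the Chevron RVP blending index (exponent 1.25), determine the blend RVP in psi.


Chevron index: RVP_blend = (sum xi*RVPi^1.25)^(1/1.25)
RVP^1.25 terms: 0.4 * 13.0^1.25 + 0.6 * 3.0^1.25 = 12.2428
RVP_blend = 12.2428^(1/1.25) = 7.418

7.418 psi


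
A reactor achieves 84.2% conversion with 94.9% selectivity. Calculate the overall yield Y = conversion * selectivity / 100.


Overall yield = conversion (%) * selectivity (%) / 100
Conversion = 84.2%, Selectivity = 94.9%
Y = 84.2 * 94.9 / 100
= 79.9058 %

79.9058 %


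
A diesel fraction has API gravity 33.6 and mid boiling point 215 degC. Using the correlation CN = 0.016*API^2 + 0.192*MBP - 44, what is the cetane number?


CN = 0.016 * 33.6^2 + 0.192 * 215 - 44
CN = 18.06336 + 41.28 - 44 = 15.34336

15.34336


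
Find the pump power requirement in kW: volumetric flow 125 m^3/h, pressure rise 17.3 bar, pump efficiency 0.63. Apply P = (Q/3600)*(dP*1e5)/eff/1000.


Q = 125 / 3600 = 0.0347222 m^3/s
P = 0.0347222 * (17.3 * 1e5) / 0.63 / 1000 = 95.35

95.35 kW


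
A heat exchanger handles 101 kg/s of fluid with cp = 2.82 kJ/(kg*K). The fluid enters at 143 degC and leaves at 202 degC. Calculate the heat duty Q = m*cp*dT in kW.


Q = m_dot * cp * delta_T
delta_T = 202 - 143 = 59 K
Q = 101 * 2.82 * 59
= 284.82 * 59
= 16804.38 kW

16804.38 kW


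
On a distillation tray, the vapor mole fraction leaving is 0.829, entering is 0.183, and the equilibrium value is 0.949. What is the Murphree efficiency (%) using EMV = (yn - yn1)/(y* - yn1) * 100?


Murphree vapor efficiency: EMV = (y_n - y_(n-1)) / (y*_n - y_(n-1)) * 100
EMV = (0.829 - 0.183) / (0.949 - 0.183) * 100 = 0.646 / 0.766 * 100 = 84.33

84.33 %


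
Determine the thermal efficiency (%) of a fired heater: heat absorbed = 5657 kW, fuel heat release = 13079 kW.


Furnace efficiency = Q_absorbed / Q_fuel * 100
= 5657 / 13079 * 100 = 43.25

43.25 %


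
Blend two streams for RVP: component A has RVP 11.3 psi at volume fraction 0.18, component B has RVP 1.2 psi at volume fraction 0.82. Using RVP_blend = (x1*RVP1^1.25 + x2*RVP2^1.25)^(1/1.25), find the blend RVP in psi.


Chevron index: RVP_blend = (sum xi*RVPi^1.25)^(1/1.25)
RVP^1.25 terms: 0.18 * 11.3^1.25 + 0.82 * 1.2^1.25 = 4.75913
RVP_blend = 4.75913^(1/1.25) = 3.484

3.484 psi


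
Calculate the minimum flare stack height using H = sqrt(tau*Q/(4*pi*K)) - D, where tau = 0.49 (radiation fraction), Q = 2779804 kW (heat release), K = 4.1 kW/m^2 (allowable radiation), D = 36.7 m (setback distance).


tau*Q/(4*pi*K) = 0.49 * 2779804 / (4 * pi * 4.1) = 26437.3
sqrt(26437.3) = 162.596
H = 162.596 - 36.7 = 125.9

125.9 m


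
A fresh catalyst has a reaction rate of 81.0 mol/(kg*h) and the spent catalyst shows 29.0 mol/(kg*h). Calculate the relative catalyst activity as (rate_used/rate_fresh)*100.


Activity (%) = (rate_used / rate_fresh) * 100
rate_used = 29.0, rate_fresh = 81.0
= (29.0 / 81.0) * 100
= 0.3580 * 100 = 35.80

35.80 %


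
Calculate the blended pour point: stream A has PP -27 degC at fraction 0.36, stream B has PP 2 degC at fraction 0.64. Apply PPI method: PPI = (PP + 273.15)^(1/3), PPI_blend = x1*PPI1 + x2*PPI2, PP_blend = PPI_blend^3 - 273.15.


PPI_1 = (-27 + 273.15)^(1/3) = 6.2671
PPI_2 = (2 + 273.15)^(1/3) = 6.504139
PPI_blend = 0.36 * 6.2671 + 0.64 * 6.504139 = 6.418805
PP_blend = 6.418805^3 - 273.15 = 264.4616 - 273.15 = -8.69

-8.69 degC


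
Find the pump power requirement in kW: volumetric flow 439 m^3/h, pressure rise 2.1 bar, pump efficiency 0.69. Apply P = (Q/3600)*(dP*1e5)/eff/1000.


Q = 439 / 3600 = 0.121944 m^3/s
P = 0.121944 * (2.1 * 1e5) / 0.69 / 1000 = 37.11

37.11 kW


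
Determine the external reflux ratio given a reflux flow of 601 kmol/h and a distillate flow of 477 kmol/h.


Reflux ratio definition: R = L / D (liquid returned / distillate withdrawn)
L = 601 kmol/h, D = 477 kmol/h
R = 601 / 477 = 1.260

1.260


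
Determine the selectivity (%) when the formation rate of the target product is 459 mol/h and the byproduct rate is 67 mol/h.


Selectivity = desired / (desired + undesired) * 100
Total products = 459 + 67 = 526 mol/h
S = 459 / 526 * 100
= 0.8726 * 100
= 87.26 %

87.26 %


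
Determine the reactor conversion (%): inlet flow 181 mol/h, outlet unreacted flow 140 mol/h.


X = (F_in - F_out) / F_in * 100
Moles reacted = 181 - 140 = 41
X = 41 / 181 * 100
= 0.2265 * 100
= 22.65 %

22.65 %


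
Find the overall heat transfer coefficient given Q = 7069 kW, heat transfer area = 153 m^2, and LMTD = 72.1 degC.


From Q = U*A*LMTD, U = Q / (A * LMTD)
U = 7069 / (153 * 72.1) = 7069 / 11031.3 = 0.6408

0.6408 kW/(m^2*K)


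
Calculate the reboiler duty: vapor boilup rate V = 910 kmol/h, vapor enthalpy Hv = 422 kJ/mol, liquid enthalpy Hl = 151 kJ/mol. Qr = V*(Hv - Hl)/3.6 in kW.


Qr = 910 * (422 - 151) / 3.6 = 910 * 271 / 3.6 = 68500

68500 kW


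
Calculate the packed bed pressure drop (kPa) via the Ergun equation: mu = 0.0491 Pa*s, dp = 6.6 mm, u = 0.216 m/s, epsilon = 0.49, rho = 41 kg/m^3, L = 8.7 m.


dp = 6.6 mm = 0.0066 m
Viscous term = 150*0.0491*0.216*(1-0.49)^2 / (0.0066^2*0.49^3) = 80740.4
Inertial term = 1.75*41*0.216^2*(1-0.49) / (0.0066*0.49^3) = 2198.71
dP/L = 80740.4 + 2198.71 = 82939.1 Pa/m
dP = 82939.1 * 8.7 / 1000 = 721.6 kPa

721.6 kPa


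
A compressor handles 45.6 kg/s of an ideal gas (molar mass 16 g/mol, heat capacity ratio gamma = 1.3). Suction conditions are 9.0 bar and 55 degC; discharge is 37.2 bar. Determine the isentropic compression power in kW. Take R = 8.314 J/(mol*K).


Isentropic work: W = m*(gamma/(gamma-1))*(R*T1/MW)*((P2/P1)^((gamma-1)/gamma) - 1)
T1 = 55 + 273.15 = 328.15 K
Pressure ratio = 37.2 / 9.0 = 4.13333
Exponent = (1.3 - 1)/1.3 = 0.230769
(P2/P1)^exp - 1 = 4.13333^0.230769 - 1 = 0.387468
W = 45.6 * 1.3 / 0.3 * 8.314 * 328.15 / 16 * 0.387468 = 13060

13060 kW


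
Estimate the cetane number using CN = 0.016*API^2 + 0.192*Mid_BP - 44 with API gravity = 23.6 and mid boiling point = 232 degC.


CN = 0.016 * 23.6^2 + 0.192 * 232 - 44
CN = 8.91136 + 44.544 - 44 = 9.45536

9.45536


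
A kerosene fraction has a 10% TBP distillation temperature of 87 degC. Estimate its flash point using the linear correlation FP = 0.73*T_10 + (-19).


FP = 0.73 * 87 + (-19) = 44.51

44.51 degC


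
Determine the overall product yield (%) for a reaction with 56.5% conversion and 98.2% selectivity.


Overall yield = conversion (%) * selectivity (%) / 100
Conversion = 56.5%, Selectivity = 98.2%
Y = 56.5 * 98.2 / 100
= 55.483 %

55.483 %


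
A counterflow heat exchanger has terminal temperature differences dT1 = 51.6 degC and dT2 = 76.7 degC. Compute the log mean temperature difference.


LMTD = (dT1 - dT2) / ln(dT1/dT2)
= (51.6 - 76.7) / ln(51.6 / 76.7) = -25.1 / -0.39638 = 63.32

63.32 degC


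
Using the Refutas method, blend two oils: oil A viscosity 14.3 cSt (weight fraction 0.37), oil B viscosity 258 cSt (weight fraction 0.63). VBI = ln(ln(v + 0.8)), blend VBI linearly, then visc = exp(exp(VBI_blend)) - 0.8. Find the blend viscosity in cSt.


Refutas method: VBN_i = 14.534*ln(ln(visc_i + 0.8)) + 10.975, blended linearly by mass fraction; since VBN is linear in VBI_i = ln(ln(visc_i + 0.8)) and the fractions sum to 1, blend VBI directly: visc = exp(exp(VBI_blend)) - 0.8
VBI_1 = ln(ln(14.3 + 0.8)) = 0.99868
VBI_2 = ln(ln(258 + 0.8)) = 1.71489
VBI_blend = 0.37 * 0.99868 + 0.63 * 1.71489 = 1.44989
visc_blend = exp(exp(1.44989)) - 0.8 = 70.20

70.20 cSt


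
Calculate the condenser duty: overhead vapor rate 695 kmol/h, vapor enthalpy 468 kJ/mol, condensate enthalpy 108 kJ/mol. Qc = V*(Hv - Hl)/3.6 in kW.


Qc = 695 * (468 - 108) / 3.6 = 695 * 360 / 3.6 = 69500

69500 kW


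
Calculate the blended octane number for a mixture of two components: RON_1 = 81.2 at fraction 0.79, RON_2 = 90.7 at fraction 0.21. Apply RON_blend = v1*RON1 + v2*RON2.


Linear blending: RON_blend = sum(vi * RONi)
Contribution 1: 0.79 * 81.2 = 64.148
Contribution 2: 0.21 * 90.7 = 19.047
RON_blend = 64.148 + 19.047 = 83.195

83.195


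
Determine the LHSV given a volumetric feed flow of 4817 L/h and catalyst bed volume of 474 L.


LHSV = volumetric feed rate / catalyst volume
= 4817 L/h / 474 L
= 10.16 h^-1

10.16 h^-1


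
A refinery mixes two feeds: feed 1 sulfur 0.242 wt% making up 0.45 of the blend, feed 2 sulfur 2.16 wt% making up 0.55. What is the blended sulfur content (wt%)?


Linear sulfur blending: S_blend = x1*S1 + x2*S2
Contribution 1: 0.45 * 0.242 = 0.1089 wt%
Contribution 2: 0.55 * 2.16 = 1.188 wt%
S_blend = 0.1089 + 1.188 = 1.2969

1.2969 wt%


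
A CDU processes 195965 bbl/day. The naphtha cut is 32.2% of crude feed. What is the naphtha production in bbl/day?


Crude throughput = 195965 bbl/day
Fraction yield = 32.2%
yield = throughput * fraction / 100
yield = 195965 * 32.2 / 100 = 63100.73

63100.73 bbl/day


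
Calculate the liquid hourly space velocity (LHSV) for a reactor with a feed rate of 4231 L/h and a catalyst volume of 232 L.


LHSV = volumetric feed rate / catalyst volume
= 4231 L/h / 232 L
= 18.24 h^-1

18.24 h^-1


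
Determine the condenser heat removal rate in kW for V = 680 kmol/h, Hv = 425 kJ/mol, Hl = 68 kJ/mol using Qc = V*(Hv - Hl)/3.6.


Qc = 680 * (425 - 68) / 3.6 = 680 * 357 / 3.6 = 67430

67430 kW


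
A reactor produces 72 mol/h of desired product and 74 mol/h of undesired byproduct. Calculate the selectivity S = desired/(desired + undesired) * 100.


Selectivity = desired / (desired + undesired) * 100
Total products = 72 + 74 = 146 mol/h
S = 72 / 146 * 100
= 0.4932 * 100
= 49.32 %

49.32 %


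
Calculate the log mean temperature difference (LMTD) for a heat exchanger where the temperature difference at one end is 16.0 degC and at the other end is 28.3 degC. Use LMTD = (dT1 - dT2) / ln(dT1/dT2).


LMTD = (dT1 - dT2) / ln(dT1/dT2)
= (16.0 - 28.3) / ln(16.0 / 28.3) = -12.3 / -0.570273 = 21.57

21.57 degC


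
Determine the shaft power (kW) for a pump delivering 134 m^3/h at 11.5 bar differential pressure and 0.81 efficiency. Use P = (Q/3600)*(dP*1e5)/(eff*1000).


Q = 134 / 3600 = 0.0372222 m^3/s
P = 0.0372222 * (11.5 * 1e5) / 0.81 / 1000 = 52.85

52.85 kW
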